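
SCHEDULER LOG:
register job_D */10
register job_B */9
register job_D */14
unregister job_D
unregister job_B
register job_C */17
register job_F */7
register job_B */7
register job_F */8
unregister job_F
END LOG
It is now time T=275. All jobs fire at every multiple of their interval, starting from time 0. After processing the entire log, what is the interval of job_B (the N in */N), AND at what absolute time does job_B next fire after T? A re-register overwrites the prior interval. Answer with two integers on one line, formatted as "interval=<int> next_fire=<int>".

Answer: interval=7 next_fire=280

Derivation:
Op 1: register job_D */10 -> active={job_D:*/10}
Op 2: register job_B */9 -> active={job_B:*/9, job_D:*/10}
Op 3: register job_D */14 -> active={job_B:*/9, job_D:*/14}
Op 4: unregister job_D -> active={job_B:*/9}
Op 5: unregister job_B -> active={}
Op 6: register job_C */17 -> active={job_C:*/17}
Op 7: register job_F */7 -> active={job_C:*/17, job_F:*/7}
Op 8: register job_B */7 -> active={job_B:*/7, job_C:*/17, job_F:*/7}
Op 9: register job_F */8 -> active={job_B:*/7, job_C:*/17, job_F:*/8}
Op 10: unregister job_F -> active={job_B:*/7, job_C:*/17}
Final interval of job_B = 7
Next fire of job_B after T=275: (275//7+1)*7 = 280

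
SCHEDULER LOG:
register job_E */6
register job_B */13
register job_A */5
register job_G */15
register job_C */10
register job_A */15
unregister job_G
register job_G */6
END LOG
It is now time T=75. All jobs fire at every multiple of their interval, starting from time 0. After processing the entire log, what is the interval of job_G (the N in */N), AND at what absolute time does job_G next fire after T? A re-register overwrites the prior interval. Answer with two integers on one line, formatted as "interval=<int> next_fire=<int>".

Op 1: register job_E */6 -> active={job_E:*/6}
Op 2: register job_B */13 -> active={job_B:*/13, job_E:*/6}
Op 3: register job_A */5 -> active={job_A:*/5, job_B:*/13, job_E:*/6}
Op 4: register job_G */15 -> active={job_A:*/5, job_B:*/13, job_E:*/6, job_G:*/15}
Op 5: register job_C */10 -> active={job_A:*/5, job_B:*/13, job_C:*/10, job_E:*/6, job_G:*/15}
Op 6: register job_A */15 -> active={job_A:*/15, job_B:*/13, job_C:*/10, job_E:*/6, job_G:*/15}
Op 7: unregister job_G -> active={job_A:*/15, job_B:*/13, job_C:*/10, job_E:*/6}
Op 8: register job_G */6 -> active={job_A:*/15, job_B:*/13, job_C:*/10, job_E:*/6, job_G:*/6}
Final interval of job_G = 6
Next fire of job_G after T=75: (75//6+1)*6 = 78

Answer: interval=6 next_fire=78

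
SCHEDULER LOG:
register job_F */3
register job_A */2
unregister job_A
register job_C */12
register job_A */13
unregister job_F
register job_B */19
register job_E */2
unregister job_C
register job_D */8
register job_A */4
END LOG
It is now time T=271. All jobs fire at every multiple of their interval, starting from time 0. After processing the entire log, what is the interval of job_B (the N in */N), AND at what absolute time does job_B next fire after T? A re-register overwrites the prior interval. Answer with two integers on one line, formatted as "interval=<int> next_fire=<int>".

Answer: interval=19 next_fire=285

Derivation:
Op 1: register job_F */3 -> active={job_F:*/3}
Op 2: register job_A */2 -> active={job_A:*/2, job_F:*/3}
Op 3: unregister job_A -> active={job_F:*/3}
Op 4: register job_C */12 -> active={job_C:*/12, job_F:*/3}
Op 5: register job_A */13 -> active={job_A:*/13, job_C:*/12, job_F:*/3}
Op 6: unregister job_F -> active={job_A:*/13, job_C:*/12}
Op 7: register job_B */19 -> active={job_A:*/13, job_B:*/19, job_C:*/12}
Op 8: register job_E */2 -> active={job_A:*/13, job_B:*/19, job_C:*/12, job_E:*/2}
Op 9: unregister job_C -> active={job_A:*/13, job_B:*/19, job_E:*/2}
Op 10: register job_D */8 -> active={job_A:*/13, job_B:*/19, job_D:*/8, job_E:*/2}
Op 11: register job_A */4 -> active={job_A:*/4, job_B:*/19, job_D:*/8, job_E:*/2}
Final interval of job_B = 19
Next fire of job_B after T=271: (271//19+1)*19 = 285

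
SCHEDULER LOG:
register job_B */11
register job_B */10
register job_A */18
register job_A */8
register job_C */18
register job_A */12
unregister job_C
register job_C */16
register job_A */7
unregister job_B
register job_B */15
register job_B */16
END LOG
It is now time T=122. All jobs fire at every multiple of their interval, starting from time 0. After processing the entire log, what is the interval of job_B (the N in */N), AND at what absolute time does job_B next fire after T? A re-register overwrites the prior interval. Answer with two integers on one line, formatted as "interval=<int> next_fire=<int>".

Answer: interval=16 next_fire=128

Derivation:
Op 1: register job_B */11 -> active={job_B:*/11}
Op 2: register job_B */10 -> active={job_B:*/10}
Op 3: register job_A */18 -> active={job_A:*/18, job_B:*/10}
Op 4: register job_A */8 -> active={job_A:*/8, job_B:*/10}
Op 5: register job_C */18 -> active={job_A:*/8, job_B:*/10, job_C:*/18}
Op 6: register job_A */12 -> active={job_A:*/12, job_B:*/10, job_C:*/18}
Op 7: unregister job_C -> active={job_A:*/12, job_B:*/10}
Op 8: register job_C */16 -> active={job_A:*/12, job_B:*/10, job_C:*/16}
Op 9: register job_A */7 -> active={job_A:*/7, job_B:*/10, job_C:*/16}
Op 10: unregister job_B -> active={job_A:*/7, job_C:*/16}
Op 11: register job_B */15 -> active={job_A:*/7, job_B:*/15, job_C:*/16}
Op 12: register job_B */16 -> active={job_A:*/7, job_B:*/16, job_C:*/16}
Final interval of job_B = 16
Next fire of job_B after T=122: (122//16+1)*16 = 128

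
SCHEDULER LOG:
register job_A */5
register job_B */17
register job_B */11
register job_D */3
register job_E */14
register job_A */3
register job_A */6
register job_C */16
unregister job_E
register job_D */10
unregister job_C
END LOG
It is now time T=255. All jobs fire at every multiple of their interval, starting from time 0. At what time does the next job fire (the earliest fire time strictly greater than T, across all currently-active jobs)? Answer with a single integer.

Op 1: register job_A */5 -> active={job_A:*/5}
Op 2: register job_B */17 -> active={job_A:*/5, job_B:*/17}
Op 3: register job_B */11 -> active={job_A:*/5, job_B:*/11}
Op 4: register job_D */3 -> active={job_A:*/5, job_B:*/11, job_D:*/3}
Op 5: register job_E */14 -> active={job_A:*/5, job_B:*/11, job_D:*/3, job_E:*/14}
Op 6: register job_A */3 -> active={job_A:*/3, job_B:*/11, job_D:*/3, job_E:*/14}
Op 7: register job_A */6 -> active={job_A:*/6, job_B:*/11, job_D:*/3, job_E:*/14}
Op 8: register job_C */16 -> active={job_A:*/6, job_B:*/11, job_C:*/16, job_D:*/3, job_E:*/14}
Op 9: unregister job_E -> active={job_A:*/6, job_B:*/11, job_C:*/16, job_D:*/3}
Op 10: register job_D */10 -> active={job_A:*/6, job_B:*/11, job_C:*/16, job_D:*/10}
Op 11: unregister job_C -> active={job_A:*/6, job_B:*/11, job_D:*/10}
  job_A: interval 6, next fire after T=255 is 258
  job_B: interval 11, next fire after T=255 is 264
  job_D: interval 10, next fire after T=255 is 260
Earliest fire time = 258 (job job_A)

Answer: 258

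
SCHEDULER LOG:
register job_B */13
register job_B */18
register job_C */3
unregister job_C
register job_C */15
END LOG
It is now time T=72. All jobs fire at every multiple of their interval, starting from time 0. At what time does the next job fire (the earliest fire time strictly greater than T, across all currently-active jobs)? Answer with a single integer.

Answer: 75

Derivation:
Op 1: register job_B */13 -> active={job_B:*/13}
Op 2: register job_B */18 -> active={job_B:*/18}
Op 3: register job_C */3 -> active={job_B:*/18, job_C:*/3}
Op 4: unregister job_C -> active={job_B:*/18}
Op 5: register job_C */15 -> active={job_B:*/18, job_C:*/15}
  job_B: interval 18, next fire after T=72 is 90
  job_C: interval 15, next fire after T=72 is 75
Earliest fire time = 75 (job job_C)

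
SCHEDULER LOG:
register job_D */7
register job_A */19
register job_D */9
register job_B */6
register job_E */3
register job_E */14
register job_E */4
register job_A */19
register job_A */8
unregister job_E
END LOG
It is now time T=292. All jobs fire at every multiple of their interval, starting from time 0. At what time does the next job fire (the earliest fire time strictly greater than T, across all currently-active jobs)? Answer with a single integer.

Op 1: register job_D */7 -> active={job_D:*/7}
Op 2: register job_A */19 -> active={job_A:*/19, job_D:*/7}
Op 3: register job_D */9 -> active={job_A:*/19, job_D:*/9}
Op 4: register job_B */6 -> active={job_A:*/19, job_B:*/6, job_D:*/9}
Op 5: register job_E */3 -> active={job_A:*/19, job_B:*/6, job_D:*/9, job_E:*/3}
Op 6: register job_E */14 -> active={job_A:*/19, job_B:*/6, job_D:*/9, job_E:*/14}
Op 7: register job_E */4 -> active={job_A:*/19, job_B:*/6, job_D:*/9, job_E:*/4}
Op 8: register job_A */19 -> active={job_A:*/19, job_B:*/6, job_D:*/9, job_E:*/4}
Op 9: register job_A */8 -> active={job_A:*/8, job_B:*/6, job_D:*/9, job_E:*/4}
Op 10: unregister job_E -> active={job_A:*/8, job_B:*/6, job_D:*/9}
  job_A: interval 8, next fire after T=292 is 296
  job_B: interval 6, next fire after T=292 is 294
  job_D: interval 9, next fire after T=292 is 297
Earliest fire time = 294 (job job_B)

Answer: 294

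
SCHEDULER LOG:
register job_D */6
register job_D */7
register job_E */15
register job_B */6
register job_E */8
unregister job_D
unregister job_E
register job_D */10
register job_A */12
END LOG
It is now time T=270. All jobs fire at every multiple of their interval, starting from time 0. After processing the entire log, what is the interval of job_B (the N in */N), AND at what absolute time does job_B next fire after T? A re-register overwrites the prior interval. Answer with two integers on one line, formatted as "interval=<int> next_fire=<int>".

Answer: interval=6 next_fire=276

Derivation:
Op 1: register job_D */6 -> active={job_D:*/6}
Op 2: register job_D */7 -> active={job_D:*/7}
Op 3: register job_E */15 -> active={job_D:*/7, job_E:*/15}
Op 4: register job_B */6 -> active={job_B:*/6, job_D:*/7, job_E:*/15}
Op 5: register job_E */8 -> active={job_B:*/6, job_D:*/7, job_E:*/8}
Op 6: unregister job_D -> active={job_B:*/6, job_E:*/8}
Op 7: unregister job_E -> active={job_B:*/6}
Op 8: register job_D */10 -> active={job_B:*/6, job_D:*/10}
Op 9: register job_A */12 -> active={job_A:*/12, job_B:*/6, job_D:*/10}
Final interval of job_B = 6
Next fire of job_B after T=270: (270//6+1)*6 = 276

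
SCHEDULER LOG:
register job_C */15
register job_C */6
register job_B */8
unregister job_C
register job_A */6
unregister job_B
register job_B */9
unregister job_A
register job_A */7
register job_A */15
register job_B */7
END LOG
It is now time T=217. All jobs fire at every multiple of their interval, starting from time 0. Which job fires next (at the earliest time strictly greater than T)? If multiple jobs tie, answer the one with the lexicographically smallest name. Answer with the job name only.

Answer: job_B

Derivation:
Op 1: register job_C */15 -> active={job_C:*/15}
Op 2: register job_C */6 -> active={job_C:*/6}
Op 3: register job_B */8 -> active={job_B:*/8, job_C:*/6}
Op 4: unregister job_C -> active={job_B:*/8}
Op 5: register job_A */6 -> active={job_A:*/6, job_B:*/8}
Op 6: unregister job_B -> active={job_A:*/6}
Op 7: register job_B */9 -> active={job_A:*/6, job_B:*/9}
Op 8: unregister job_A -> active={job_B:*/9}
Op 9: register job_A */7 -> active={job_A:*/7, job_B:*/9}
Op 10: register job_A */15 -> active={job_A:*/15, job_B:*/9}
Op 11: register job_B */7 -> active={job_A:*/15, job_B:*/7}
  job_A: interval 15, next fire after T=217 is 225
  job_B: interval 7, next fire after T=217 is 224
Earliest = 224, winner (lex tiebreak) = job_B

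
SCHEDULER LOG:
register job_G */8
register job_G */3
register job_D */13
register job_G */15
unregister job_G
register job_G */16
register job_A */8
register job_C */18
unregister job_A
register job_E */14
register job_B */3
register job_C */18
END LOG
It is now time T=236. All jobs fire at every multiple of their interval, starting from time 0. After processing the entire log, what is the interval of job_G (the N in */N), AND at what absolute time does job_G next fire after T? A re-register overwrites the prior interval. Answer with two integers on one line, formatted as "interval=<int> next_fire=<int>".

Op 1: register job_G */8 -> active={job_G:*/8}
Op 2: register job_G */3 -> active={job_G:*/3}
Op 3: register job_D */13 -> active={job_D:*/13, job_G:*/3}
Op 4: register job_G */15 -> active={job_D:*/13, job_G:*/15}
Op 5: unregister job_G -> active={job_D:*/13}
Op 6: register job_G */16 -> active={job_D:*/13, job_G:*/16}
Op 7: register job_A */8 -> active={job_A:*/8, job_D:*/13, job_G:*/16}
Op 8: register job_C */18 -> active={job_A:*/8, job_C:*/18, job_D:*/13, job_G:*/16}
Op 9: unregister job_A -> active={job_C:*/18, job_D:*/13, job_G:*/16}
Op 10: register job_E */14 -> active={job_C:*/18, job_D:*/13, job_E:*/14, job_G:*/16}
Op 11: register job_B */3 -> active={job_B:*/3, job_C:*/18, job_D:*/13, job_E:*/14, job_G:*/16}
Op 12: register job_C */18 -> active={job_B:*/3, job_C:*/18, job_D:*/13, job_E:*/14, job_G:*/16}
Final interval of job_G = 16
Next fire of job_G after T=236: (236//16+1)*16 = 240

Answer: interval=16 next_fire=240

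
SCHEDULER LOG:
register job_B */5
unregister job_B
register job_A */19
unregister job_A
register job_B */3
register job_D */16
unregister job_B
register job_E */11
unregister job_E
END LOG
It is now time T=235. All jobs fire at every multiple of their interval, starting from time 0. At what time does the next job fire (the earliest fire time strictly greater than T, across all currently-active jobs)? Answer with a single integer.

Answer: 240

Derivation:
Op 1: register job_B */5 -> active={job_B:*/5}
Op 2: unregister job_B -> active={}
Op 3: register job_A */19 -> active={job_A:*/19}
Op 4: unregister job_A -> active={}
Op 5: register job_B */3 -> active={job_B:*/3}
Op 6: register job_D */16 -> active={job_B:*/3, job_D:*/16}
Op 7: unregister job_B -> active={job_D:*/16}
Op 8: register job_E */11 -> active={job_D:*/16, job_E:*/11}
Op 9: unregister job_E -> active={job_D:*/16}
  job_D: interval 16, next fire after T=235 is 240
Earliest fire time = 240 (job job_D)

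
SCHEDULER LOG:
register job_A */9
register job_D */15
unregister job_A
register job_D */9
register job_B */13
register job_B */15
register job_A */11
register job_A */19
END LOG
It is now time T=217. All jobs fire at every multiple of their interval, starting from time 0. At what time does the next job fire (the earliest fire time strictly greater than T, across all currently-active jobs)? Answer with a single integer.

Op 1: register job_A */9 -> active={job_A:*/9}
Op 2: register job_D */15 -> active={job_A:*/9, job_D:*/15}
Op 3: unregister job_A -> active={job_D:*/15}
Op 4: register job_D */9 -> active={job_D:*/9}
Op 5: register job_B */13 -> active={job_B:*/13, job_D:*/9}
Op 6: register job_B */15 -> active={job_B:*/15, job_D:*/9}
Op 7: register job_A */11 -> active={job_A:*/11, job_B:*/15, job_D:*/9}
Op 8: register job_A */19 -> active={job_A:*/19, job_B:*/15, job_D:*/9}
  job_A: interval 19, next fire after T=217 is 228
  job_B: interval 15, next fire after T=217 is 225
  job_D: interval 9, next fire after T=217 is 225
Earliest fire time = 225 (job job_B)

Answer: 225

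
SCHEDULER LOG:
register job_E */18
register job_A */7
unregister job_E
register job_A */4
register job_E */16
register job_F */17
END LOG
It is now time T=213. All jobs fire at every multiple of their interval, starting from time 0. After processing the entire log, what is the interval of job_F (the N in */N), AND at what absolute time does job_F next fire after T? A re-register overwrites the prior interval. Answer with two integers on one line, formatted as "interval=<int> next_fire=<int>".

Answer: interval=17 next_fire=221

Derivation:
Op 1: register job_E */18 -> active={job_E:*/18}
Op 2: register job_A */7 -> active={job_A:*/7, job_E:*/18}
Op 3: unregister job_E -> active={job_A:*/7}
Op 4: register job_A */4 -> active={job_A:*/4}
Op 5: register job_E */16 -> active={job_A:*/4, job_E:*/16}
Op 6: register job_F */17 -> active={job_A:*/4, job_E:*/16, job_F:*/17}
Final interval of job_F = 17
Next fire of job_F after T=213: (213//17+1)*17 = 221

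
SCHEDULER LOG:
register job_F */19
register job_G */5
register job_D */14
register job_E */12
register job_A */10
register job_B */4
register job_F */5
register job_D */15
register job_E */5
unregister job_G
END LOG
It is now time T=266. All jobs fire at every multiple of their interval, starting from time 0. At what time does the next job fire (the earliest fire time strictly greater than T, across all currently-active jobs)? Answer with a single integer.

Answer: 268

Derivation:
Op 1: register job_F */19 -> active={job_F:*/19}
Op 2: register job_G */5 -> active={job_F:*/19, job_G:*/5}
Op 3: register job_D */14 -> active={job_D:*/14, job_F:*/19, job_G:*/5}
Op 4: register job_E */12 -> active={job_D:*/14, job_E:*/12, job_F:*/19, job_G:*/5}
Op 5: register job_A */10 -> active={job_A:*/10, job_D:*/14, job_E:*/12, job_F:*/19, job_G:*/5}
Op 6: register job_B */4 -> active={job_A:*/10, job_B:*/4, job_D:*/14, job_E:*/12, job_F:*/19, job_G:*/5}
Op 7: register job_F */5 -> active={job_A:*/10, job_B:*/4, job_D:*/14, job_E:*/12, job_F:*/5, job_G:*/5}
Op 8: register job_D */15 -> active={job_A:*/10, job_B:*/4, job_D:*/15, job_E:*/12, job_F:*/5, job_G:*/5}
Op 9: register job_E */5 -> active={job_A:*/10, job_B:*/4, job_D:*/15, job_E:*/5, job_F:*/5, job_G:*/5}
Op 10: unregister job_G -> active={job_A:*/10, job_B:*/4, job_D:*/15, job_E:*/5, job_F:*/5}
  job_A: interval 10, next fire after T=266 is 270
  job_B: interval 4, next fire after T=266 is 268
  job_D: interval 15, next fire after T=266 is 270
  job_E: interval 5, next fire after T=266 is 270
  job_F: interval 5, next fire after T=266 is 270
Earliest fire time = 268 (job job_B)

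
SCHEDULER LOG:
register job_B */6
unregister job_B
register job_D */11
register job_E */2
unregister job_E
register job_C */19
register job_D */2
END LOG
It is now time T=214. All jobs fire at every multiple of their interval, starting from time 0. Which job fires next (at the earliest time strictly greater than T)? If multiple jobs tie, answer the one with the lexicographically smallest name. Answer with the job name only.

Answer: job_D

Derivation:
Op 1: register job_B */6 -> active={job_B:*/6}
Op 2: unregister job_B -> active={}
Op 3: register job_D */11 -> active={job_D:*/11}
Op 4: register job_E */2 -> active={job_D:*/11, job_E:*/2}
Op 5: unregister job_E -> active={job_D:*/11}
Op 6: register job_C */19 -> active={job_C:*/19, job_D:*/11}
Op 7: register job_D */2 -> active={job_C:*/19, job_D:*/2}
  job_C: interval 19, next fire after T=214 is 228
  job_D: interval 2, next fire after T=214 is 216
Earliest = 216, winner (lex tiebreak) = job_D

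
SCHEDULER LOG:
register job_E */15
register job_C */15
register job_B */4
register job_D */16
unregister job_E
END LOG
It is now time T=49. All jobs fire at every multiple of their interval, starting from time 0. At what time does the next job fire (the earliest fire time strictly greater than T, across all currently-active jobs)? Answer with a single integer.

Answer: 52

Derivation:
Op 1: register job_E */15 -> active={job_E:*/15}
Op 2: register job_C */15 -> active={job_C:*/15, job_E:*/15}
Op 3: register job_B */4 -> active={job_B:*/4, job_C:*/15, job_E:*/15}
Op 4: register job_D */16 -> active={job_B:*/4, job_C:*/15, job_D:*/16, job_E:*/15}
Op 5: unregister job_E -> active={job_B:*/4, job_C:*/15, job_D:*/16}
  job_B: interval 4, next fire after T=49 is 52
  job_C: interval 15, next fire after T=49 is 60
  job_D: interval 16, next fire after T=49 is 64
Earliest fire time = 52 (job job_B)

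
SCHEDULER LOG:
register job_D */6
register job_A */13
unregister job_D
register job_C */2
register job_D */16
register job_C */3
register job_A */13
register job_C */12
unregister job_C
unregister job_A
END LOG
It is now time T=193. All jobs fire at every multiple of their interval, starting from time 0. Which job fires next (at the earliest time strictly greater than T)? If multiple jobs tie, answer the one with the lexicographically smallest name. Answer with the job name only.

Op 1: register job_D */6 -> active={job_D:*/6}
Op 2: register job_A */13 -> active={job_A:*/13, job_D:*/6}
Op 3: unregister job_D -> active={job_A:*/13}
Op 4: register job_C */2 -> active={job_A:*/13, job_C:*/2}
Op 5: register job_D */16 -> active={job_A:*/13, job_C:*/2, job_D:*/16}
Op 6: register job_C */3 -> active={job_A:*/13, job_C:*/3, job_D:*/16}
Op 7: register job_A */13 -> active={job_A:*/13, job_C:*/3, job_D:*/16}
Op 8: register job_C */12 -> active={job_A:*/13, job_C:*/12, job_D:*/16}
Op 9: unregister job_C -> active={job_A:*/13, job_D:*/16}
Op 10: unregister job_A -> active={job_D:*/16}
  job_D: interval 16, next fire after T=193 is 208
Earliest = 208, winner (lex tiebreak) = job_D

Answer: job_D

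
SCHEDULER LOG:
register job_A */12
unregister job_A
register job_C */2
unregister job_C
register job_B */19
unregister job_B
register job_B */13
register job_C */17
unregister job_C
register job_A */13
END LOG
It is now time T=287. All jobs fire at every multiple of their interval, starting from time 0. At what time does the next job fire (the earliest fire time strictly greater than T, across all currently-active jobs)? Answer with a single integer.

Op 1: register job_A */12 -> active={job_A:*/12}
Op 2: unregister job_A -> active={}
Op 3: register job_C */2 -> active={job_C:*/2}
Op 4: unregister job_C -> active={}
Op 5: register job_B */19 -> active={job_B:*/19}
Op 6: unregister job_B -> active={}
Op 7: register job_B */13 -> active={job_B:*/13}
Op 8: register job_C */17 -> active={job_B:*/13, job_C:*/17}
Op 9: unregister job_C -> active={job_B:*/13}
Op 10: register job_A */13 -> active={job_A:*/13, job_B:*/13}
  job_A: interval 13, next fire after T=287 is 299
  job_B: interval 13, next fire after T=287 is 299
Earliest fire time = 299 (job job_A)

Answer: 299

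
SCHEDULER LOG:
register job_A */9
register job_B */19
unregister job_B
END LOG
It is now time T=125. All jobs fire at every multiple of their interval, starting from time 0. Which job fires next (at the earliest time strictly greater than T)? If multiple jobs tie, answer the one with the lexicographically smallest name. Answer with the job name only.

Op 1: register job_A */9 -> active={job_A:*/9}
Op 2: register job_B */19 -> active={job_A:*/9, job_B:*/19}
Op 3: unregister job_B -> active={job_A:*/9}
  job_A: interval 9, next fire after T=125 is 126
Earliest = 126, winner (lex tiebreak) = job_A

Answer: job_A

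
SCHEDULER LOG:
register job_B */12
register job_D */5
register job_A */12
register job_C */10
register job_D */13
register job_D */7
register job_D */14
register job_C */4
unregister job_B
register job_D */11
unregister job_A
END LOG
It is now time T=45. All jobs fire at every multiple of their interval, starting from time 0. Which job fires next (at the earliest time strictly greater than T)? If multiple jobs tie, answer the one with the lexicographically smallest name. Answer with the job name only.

Op 1: register job_B */12 -> active={job_B:*/12}
Op 2: register job_D */5 -> active={job_B:*/12, job_D:*/5}
Op 3: register job_A */12 -> active={job_A:*/12, job_B:*/12, job_D:*/5}
Op 4: register job_C */10 -> active={job_A:*/12, job_B:*/12, job_C:*/10, job_D:*/5}
Op 5: register job_D */13 -> active={job_A:*/12, job_B:*/12, job_C:*/10, job_D:*/13}
Op 6: register job_D */7 -> active={job_A:*/12, job_B:*/12, job_C:*/10, job_D:*/7}
Op 7: register job_D */14 -> active={job_A:*/12, job_B:*/12, job_C:*/10, job_D:*/14}
Op 8: register job_C */4 -> active={job_A:*/12, job_B:*/12, job_C:*/4, job_D:*/14}
Op 9: unregister job_B -> active={job_A:*/12, job_C:*/4, job_D:*/14}
Op 10: register job_D */11 -> active={job_A:*/12, job_C:*/4, job_D:*/11}
Op 11: unregister job_A -> active={job_C:*/4, job_D:*/11}
  job_C: interval 4, next fire after T=45 is 48
  job_D: interval 11, next fire after T=45 is 55
Earliest = 48, winner (lex tiebreak) = job_C

Answer: job_C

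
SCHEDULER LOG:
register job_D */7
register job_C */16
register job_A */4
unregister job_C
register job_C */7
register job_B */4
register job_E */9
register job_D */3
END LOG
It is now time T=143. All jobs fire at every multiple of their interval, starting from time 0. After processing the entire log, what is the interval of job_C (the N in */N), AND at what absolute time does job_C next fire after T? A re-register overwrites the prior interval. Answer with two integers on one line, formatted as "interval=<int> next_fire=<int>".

Op 1: register job_D */7 -> active={job_D:*/7}
Op 2: register job_C */16 -> active={job_C:*/16, job_D:*/7}
Op 3: register job_A */4 -> active={job_A:*/4, job_C:*/16, job_D:*/7}
Op 4: unregister job_C -> active={job_A:*/4, job_D:*/7}
Op 5: register job_C */7 -> active={job_A:*/4, job_C:*/7, job_D:*/7}
Op 6: register job_B */4 -> active={job_A:*/4, job_B:*/4, job_C:*/7, job_D:*/7}
Op 7: register job_E */9 -> active={job_A:*/4, job_B:*/4, job_C:*/7, job_D:*/7, job_E:*/9}
Op 8: register job_D */3 -> active={job_A:*/4, job_B:*/4, job_C:*/7, job_D:*/3, job_E:*/9}
Final interval of job_C = 7
Next fire of job_C after T=143: (143//7+1)*7 = 147

Answer: interval=7 next_fire=147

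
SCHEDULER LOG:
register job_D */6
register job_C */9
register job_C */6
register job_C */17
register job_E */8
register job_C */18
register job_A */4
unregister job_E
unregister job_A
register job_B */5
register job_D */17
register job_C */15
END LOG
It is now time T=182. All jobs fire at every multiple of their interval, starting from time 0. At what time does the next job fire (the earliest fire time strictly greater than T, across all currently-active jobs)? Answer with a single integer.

Op 1: register job_D */6 -> active={job_D:*/6}
Op 2: register job_C */9 -> active={job_C:*/9, job_D:*/6}
Op 3: register job_C */6 -> active={job_C:*/6, job_D:*/6}
Op 4: register job_C */17 -> active={job_C:*/17, job_D:*/6}
Op 5: register job_E */8 -> active={job_C:*/17, job_D:*/6, job_E:*/8}
Op 6: register job_C */18 -> active={job_C:*/18, job_D:*/6, job_E:*/8}
Op 7: register job_A */4 -> active={job_A:*/4, job_C:*/18, job_D:*/6, job_E:*/8}
Op 8: unregister job_E -> active={job_A:*/4, job_C:*/18, job_D:*/6}
Op 9: unregister job_A -> active={job_C:*/18, job_D:*/6}
Op 10: register job_B */5 -> active={job_B:*/5, job_C:*/18, job_D:*/6}
Op 11: register job_D */17 -> active={job_B:*/5, job_C:*/18, job_D:*/17}
Op 12: register job_C */15 -> active={job_B:*/5, job_C:*/15, job_D:*/17}
  job_B: interval 5, next fire after T=182 is 185
  job_C: interval 15, next fire after T=182 is 195
  job_D: interval 17, next fire after T=182 is 187
Earliest fire time = 185 (job job_B)

Answer: 185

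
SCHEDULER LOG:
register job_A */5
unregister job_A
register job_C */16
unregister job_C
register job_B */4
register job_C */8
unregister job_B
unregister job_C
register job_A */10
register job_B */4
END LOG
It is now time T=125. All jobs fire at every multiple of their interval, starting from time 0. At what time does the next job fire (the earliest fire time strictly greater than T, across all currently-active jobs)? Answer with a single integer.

Answer: 128

Derivation:
Op 1: register job_A */5 -> active={job_A:*/5}
Op 2: unregister job_A -> active={}
Op 3: register job_C */16 -> active={job_C:*/16}
Op 4: unregister job_C -> active={}
Op 5: register job_B */4 -> active={job_B:*/4}
Op 6: register job_C */8 -> active={job_B:*/4, job_C:*/8}
Op 7: unregister job_B -> active={job_C:*/8}
Op 8: unregister job_C -> active={}
Op 9: register job_A */10 -> active={job_A:*/10}
Op 10: register job_B */4 -> active={job_A:*/10, job_B:*/4}
  job_A: interval 10, next fire after T=125 is 130
  job_B: interval 4, next fire after T=125 is 128
Earliest fire time = 128 (job job_B)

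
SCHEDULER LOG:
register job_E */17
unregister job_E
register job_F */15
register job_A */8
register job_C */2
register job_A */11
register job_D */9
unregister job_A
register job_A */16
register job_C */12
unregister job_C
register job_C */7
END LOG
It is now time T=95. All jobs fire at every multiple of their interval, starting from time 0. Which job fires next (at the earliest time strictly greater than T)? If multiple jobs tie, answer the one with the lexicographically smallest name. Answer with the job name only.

Op 1: register job_E */17 -> active={job_E:*/17}
Op 2: unregister job_E -> active={}
Op 3: register job_F */15 -> active={job_F:*/15}
Op 4: register job_A */8 -> active={job_A:*/8, job_F:*/15}
Op 5: register job_C */2 -> active={job_A:*/8, job_C:*/2, job_F:*/15}
Op 6: register job_A */11 -> active={job_A:*/11, job_C:*/2, job_F:*/15}
Op 7: register job_D */9 -> active={job_A:*/11, job_C:*/2, job_D:*/9, job_F:*/15}
Op 8: unregister job_A -> active={job_C:*/2, job_D:*/9, job_F:*/15}
Op 9: register job_A */16 -> active={job_A:*/16, job_C:*/2, job_D:*/9, job_F:*/15}
Op 10: register job_C */12 -> active={job_A:*/16, job_C:*/12, job_D:*/9, job_F:*/15}
Op 11: unregister job_C -> active={job_A:*/16, job_D:*/9, job_F:*/15}
Op 12: register job_C */7 -> active={job_A:*/16, job_C:*/7, job_D:*/9, job_F:*/15}
  job_A: interval 16, next fire after T=95 is 96
  job_C: interval 7, next fire after T=95 is 98
  job_D: interval 9, next fire after T=95 is 99
  job_F: interval 15, next fire after T=95 is 105
Earliest = 96, winner (lex tiebreak) = job_A

Answer: job_A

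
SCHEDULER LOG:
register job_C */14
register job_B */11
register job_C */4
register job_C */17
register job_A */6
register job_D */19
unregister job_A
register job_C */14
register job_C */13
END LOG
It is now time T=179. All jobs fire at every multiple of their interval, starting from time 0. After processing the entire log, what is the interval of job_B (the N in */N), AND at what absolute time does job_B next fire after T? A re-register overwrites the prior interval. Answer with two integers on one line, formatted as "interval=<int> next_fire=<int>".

Answer: interval=11 next_fire=187

Derivation:
Op 1: register job_C */14 -> active={job_C:*/14}
Op 2: register job_B */11 -> active={job_B:*/11, job_C:*/14}
Op 3: register job_C */4 -> active={job_B:*/11, job_C:*/4}
Op 4: register job_C */17 -> active={job_B:*/11, job_C:*/17}
Op 5: register job_A */6 -> active={job_A:*/6, job_B:*/11, job_C:*/17}
Op 6: register job_D */19 -> active={job_A:*/6, job_B:*/11, job_C:*/17, job_D:*/19}
Op 7: unregister job_A -> active={job_B:*/11, job_C:*/17, job_D:*/19}
Op 8: register job_C */14 -> active={job_B:*/11, job_C:*/14, job_D:*/19}
Op 9: register job_C */13 -> active={job_B:*/11, job_C:*/13, job_D:*/19}
Final interval of job_B = 11
Next fire of job_B after T=179: (179//11+1)*11 = 187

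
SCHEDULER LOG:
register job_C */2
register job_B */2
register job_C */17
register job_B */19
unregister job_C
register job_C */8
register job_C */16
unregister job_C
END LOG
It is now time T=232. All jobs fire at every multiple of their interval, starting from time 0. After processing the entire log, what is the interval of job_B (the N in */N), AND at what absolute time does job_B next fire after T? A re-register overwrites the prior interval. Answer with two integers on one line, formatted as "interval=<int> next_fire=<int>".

Answer: interval=19 next_fire=247

Derivation:
Op 1: register job_C */2 -> active={job_C:*/2}
Op 2: register job_B */2 -> active={job_B:*/2, job_C:*/2}
Op 3: register job_C */17 -> active={job_B:*/2, job_C:*/17}
Op 4: register job_B */19 -> active={job_B:*/19, job_C:*/17}
Op 5: unregister job_C -> active={job_B:*/19}
Op 6: register job_C */8 -> active={job_B:*/19, job_C:*/8}
Op 7: register job_C */16 -> active={job_B:*/19, job_C:*/16}
Op 8: unregister job_C -> active={job_B:*/19}
Final interval of job_B = 19
Next fire of job_B after T=232: (232//19+1)*19 = 247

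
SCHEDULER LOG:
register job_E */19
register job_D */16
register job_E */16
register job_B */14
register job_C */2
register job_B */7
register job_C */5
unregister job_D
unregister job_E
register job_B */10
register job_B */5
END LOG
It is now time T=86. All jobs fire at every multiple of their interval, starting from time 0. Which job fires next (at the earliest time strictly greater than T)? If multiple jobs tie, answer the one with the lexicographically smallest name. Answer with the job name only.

Op 1: register job_E */19 -> active={job_E:*/19}
Op 2: register job_D */16 -> active={job_D:*/16, job_E:*/19}
Op 3: register job_E */16 -> active={job_D:*/16, job_E:*/16}
Op 4: register job_B */14 -> active={job_B:*/14, job_D:*/16, job_E:*/16}
Op 5: register job_C */2 -> active={job_B:*/14, job_C:*/2, job_D:*/16, job_E:*/16}
Op 6: register job_B */7 -> active={job_B:*/7, job_C:*/2, job_D:*/16, job_E:*/16}
Op 7: register job_C */5 -> active={job_B:*/7, job_C:*/5, job_D:*/16, job_E:*/16}
Op 8: unregister job_D -> active={job_B:*/7, job_C:*/5, job_E:*/16}
Op 9: unregister job_E -> active={job_B:*/7, job_C:*/5}
Op 10: register job_B */10 -> active={job_B:*/10, job_C:*/5}
Op 11: register job_B */5 -> active={job_B:*/5, job_C:*/5}
  job_B: interval 5, next fire after T=86 is 90
  job_C: interval 5, next fire after T=86 is 90
Earliest = 90, winner (lex tiebreak) = job_B

Answer: job_B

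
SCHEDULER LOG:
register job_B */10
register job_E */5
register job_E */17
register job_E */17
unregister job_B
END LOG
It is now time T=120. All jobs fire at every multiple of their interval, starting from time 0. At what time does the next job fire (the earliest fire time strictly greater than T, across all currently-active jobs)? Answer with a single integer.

Op 1: register job_B */10 -> active={job_B:*/10}
Op 2: register job_E */5 -> active={job_B:*/10, job_E:*/5}
Op 3: register job_E */17 -> active={job_B:*/10, job_E:*/17}
Op 4: register job_E */17 -> active={job_B:*/10, job_E:*/17}
Op 5: unregister job_B -> active={job_E:*/17}
  job_E: interval 17, next fire after T=120 is 136
Earliest fire time = 136 (job job_E)

Answer: 136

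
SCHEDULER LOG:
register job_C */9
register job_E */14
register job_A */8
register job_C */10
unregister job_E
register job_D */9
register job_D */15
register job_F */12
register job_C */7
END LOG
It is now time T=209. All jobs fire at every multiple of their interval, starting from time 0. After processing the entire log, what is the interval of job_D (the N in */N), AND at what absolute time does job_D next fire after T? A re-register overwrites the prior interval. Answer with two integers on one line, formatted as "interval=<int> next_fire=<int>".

Answer: interval=15 next_fire=210

Derivation:
Op 1: register job_C */9 -> active={job_C:*/9}
Op 2: register job_E */14 -> active={job_C:*/9, job_E:*/14}
Op 3: register job_A */8 -> active={job_A:*/8, job_C:*/9, job_E:*/14}
Op 4: register job_C */10 -> active={job_A:*/8, job_C:*/10, job_E:*/14}
Op 5: unregister job_E -> active={job_A:*/8, job_C:*/10}
Op 6: register job_D */9 -> active={job_A:*/8, job_C:*/10, job_D:*/9}
Op 7: register job_D */15 -> active={job_A:*/8, job_C:*/10, job_D:*/15}
Op 8: register job_F */12 -> active={job_A:*/8, job_C:*/10, job_D:*/15, job_F:*/12}
Op 9: register job_C */7 -> active={job_A:*/8, job_C:*/7, job_D:*/15, job_F:*/12}
Final interval of job_D = 15
Next fire of job_D after T=209: (209//15+1)*15 = 210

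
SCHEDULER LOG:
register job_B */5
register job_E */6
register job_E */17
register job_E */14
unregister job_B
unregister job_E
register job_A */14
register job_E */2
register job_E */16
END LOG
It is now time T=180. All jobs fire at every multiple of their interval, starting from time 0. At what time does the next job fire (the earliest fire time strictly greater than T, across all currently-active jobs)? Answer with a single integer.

Op 1: register job_B */5 -> active={job_B:*/5}
Op 2: register job_E */6 -> active={job_B:*/5, job_E:*/6}
Op 3: register job_E */17 -> active={job_B:*/5, job_E:*/17}
Op 4: register job_E */14 -> active={job_B:*/5, job_E:*/14}
Op 5: unregister job_B -> active={job_E:*/14}
Op 6: unregister job_E -> active={}
Op 7: register job_A */14 -> active={job_A:*/14}
Op 8: register job_E */2 -> active={job_A:*/14, job_E:*/2}
Op 9: register job_E */16 -> active={job_A:*/14, job_E:*/16}
  job_A: interval 14, next fire after T=180 is 182
  job_E: interval 16, next fire after T=180 is 192
Earliest fire time = 182 (job job_A)

Answer: 182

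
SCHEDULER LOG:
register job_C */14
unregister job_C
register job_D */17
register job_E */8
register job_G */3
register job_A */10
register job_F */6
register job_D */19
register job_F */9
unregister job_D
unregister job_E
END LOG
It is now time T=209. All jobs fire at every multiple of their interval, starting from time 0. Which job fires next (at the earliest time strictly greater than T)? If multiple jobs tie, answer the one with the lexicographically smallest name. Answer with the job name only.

Op 1: register job_C */14 -> active={job_C:*/14}
Op 2: unregister job_C -> active={}
Op 3: register job_D */17 -> active={job_D:*/17}
Op 4: register job_E */8 -> active={job_D:*/17, job_E:*/8}
Op 5: register job_G */3 -> active={job_D:*/17, job_E:*/8, job_G:*/3}
Op 6: register job_A */10 -> active={job_A:*/10, job_D:*/17, job_E:*/8, job_G:*/3}
Op 7: register job_F */6 -> active={job_A:*/10, job_D:*/17, job_E:*/8, job_F:*/6, job_G:*/3}
Op 8: register job_D */19 -> active={job_A:*/10, job_D:*/19, job_E:*/8, job_F:*/6, job_G:*/3}
Op 9: register job_F */9 -> active={job_A:*/10, job_D:*/19, job_E:*/8, job_F:*/9, job_G:*/3}
Op 10: unregister job_D -> active={job_A:*/10, job_E:*/8, job_F:*/9, job_G:*/3}
Op 11: unregister job_E -> active={job_A:*/10, job_F:*/9, job_G:*/3}
  job_A: interval 10, next fire after T=209 is 210
  job_F: interval 9, next fire after T=209 is 216
  job_G: interval 3, next fire after T=209 is 210
Earliest = 210, winner (lex tiebreak) = job_A

Answer: job_A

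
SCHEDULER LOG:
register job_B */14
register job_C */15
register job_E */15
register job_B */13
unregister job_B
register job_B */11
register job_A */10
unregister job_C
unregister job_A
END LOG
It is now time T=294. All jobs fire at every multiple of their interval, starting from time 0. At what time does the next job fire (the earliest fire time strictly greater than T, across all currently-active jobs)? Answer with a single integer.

Answer: 297

Derivation:
Op 1: register job_B */14 -> active={job_B:*/14}
Op 2: register job_C */15 -> active={job_B:*/14, job_C:*/15}
Op 3: register job_E */15 -> active={job_B:*/14, job_C:*/15, job_E:*/15}
Op 4: register job_B */13 -> active={job_B:*/13, job_C:*/15, job_E:*/15}
Op 5: unregister job_B -> active={job_C:*/15, job_E:*/15}
Op 6: register job_B */11 -> active={job_B:*/11, job_C:*/15, job_E:*/15}
Op 7: register job_A */10 -> active={job_A:*/10, job_B:*/11, job_C:*/15, job_E:*/15}
Op 8: unregister job_C -> active={job_A:*/10, job_B:*/11, job_E:*/15}
Op 9: unregister job_A -> active={job_B:*/11, job_E:*/15}
  job_B: interval 11, next fire after T=294 is 297
  job_E: interval 15, next fire after T=294 is 300
Earliest fire time = 297 (job job_B)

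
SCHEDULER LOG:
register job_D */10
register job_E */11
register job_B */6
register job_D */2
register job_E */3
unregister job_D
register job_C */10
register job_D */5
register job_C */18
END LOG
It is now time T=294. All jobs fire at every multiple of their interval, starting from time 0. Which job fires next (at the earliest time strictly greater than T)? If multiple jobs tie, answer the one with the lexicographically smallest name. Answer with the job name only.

Answer: job_D

Derivation:
Op 1: register job_D */10 -> active={job_D:*/10}
Op 2: register job_E */11 -> active={job_D:*/10, job_E:*/11}
Op 3: register job_B */6 -> active={job_B:*/6, job_D:*/10, job_E:*/11}
Op 4: register job_D */2 -> active={job_B:*/6, job_D:*/2, job_E:*/11}
Op 5: register job_E */3 -> active={job_B:*/6, job_D:*/2, job_E:*/3}
Op 6: unregister job_D -> active={job_B:*/6, job_E:*/3}
Op 7: register job_C */10 -> active={job_B:*/6, job_C:*/10, job_E:*/3}
Op 8: register job_D */5 -> active={job_B:*/6, job_C:*/10, job_D:*/5, job_E:*/3}
Op 9: register job_C */18 -> active={job_B:*/6, job_C:*/18, job_D:*/5, job_E:*/3}
  job_B: interval 6, next fire after T=294 is 300
  job_C: interval 18, next fire after T=294 is 306
  job_D: interval 5, next fire after T=294 is 295
  job_E: interval 3, next fire after T=294 is 297
Earliest = 295, winner (lex tiebreak) = job_D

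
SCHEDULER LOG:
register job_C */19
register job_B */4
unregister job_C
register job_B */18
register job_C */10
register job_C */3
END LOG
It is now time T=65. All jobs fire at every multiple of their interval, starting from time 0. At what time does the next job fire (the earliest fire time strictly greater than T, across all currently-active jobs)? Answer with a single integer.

Op 1: register job_C */19 -> active={job_C:*/19}
Op 2: register job_B */4 -> active={job_B:*/4, job_C:*/19}
Op 3: unregister job_C -> active={job_B:*/4}
Op 4: register job_B */18 -> active={job_B:*/18}
Op 5: register job_C */10 -> active={job_B:*/18, job_C:*/10}
Op 6: register job_C */3 -> active={job_B:*/18, job_C:*/3}
  job_B: interval 18, next fire after T=65 is 72
  job_C: interval 3, next fire after T=65 is 66
Earliest fire time = 66 (job job_C)

Answer: 66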